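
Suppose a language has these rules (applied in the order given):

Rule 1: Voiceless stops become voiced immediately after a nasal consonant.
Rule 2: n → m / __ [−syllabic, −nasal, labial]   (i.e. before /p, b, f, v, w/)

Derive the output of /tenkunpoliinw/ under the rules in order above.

Rule 1 (post-nasal voicing): /k/ is a voiceless stop immediately after the nasal /n/, so it voices to [g]. /p/ is a voiceless stop immediately after the nasal /n/, so it voices to [b]. /tenkunpoliinw/ → tengunboliinw.
Rule 2 (nasal place assimilation): /n/ precedes the labial consonant /b/, so it assimilates in place to [m]. /n/ precedes the labial consonant /w/, so it assimilates in place to [m]. /tengunboliinw/ → tengumboliimw.

tengumboliimw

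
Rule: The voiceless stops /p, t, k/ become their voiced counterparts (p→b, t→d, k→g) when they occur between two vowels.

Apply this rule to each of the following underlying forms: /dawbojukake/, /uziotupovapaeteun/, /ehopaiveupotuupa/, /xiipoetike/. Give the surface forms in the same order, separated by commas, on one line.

dawbojugage, uziodubovabaedeun, ehobaiveuboduuba, xiiboedige

/dawbojukake/: /k/ is a voiceless stop between vowels /u/ and /a/, so it voices to [g]. /k/ is a voiceless stop between vowels /a/ and /e/, so it voices to [g]. → [dawbojugage].
/uziotupovapaeteun/: /t/ is a voiceless stop between vowels /o/ and /u/, so it voices to [d]. /p/ is a voiceless stop between vowels /u/ and /o/, so it voices to [b]. /p/ is a voiceless stop between vowels /a/ and /a/, so it voices to [b]. /t/ is a voiceless stop between vowels /e/ and /e/, so it voices to [d]. → [uziodubovabaedeun].
/ehopaiveupotuupa/: /p/ is a voiceless stop between vowels /o/ and /a/, so it voices to [b]. /p/ is a voiceless stop between vowels /u/ and /o/, so it voices to [b]. /t/ is a voiceless stop between vowels /o/ and /u/, so it voices to [d]. /p/ is a voiceless stop between vowels /u/ and /a/, so it voices to [b]. → [ehobaiveuboduuba].
/xiipoetike/: /p/ is a voiceless stop between vowels /i/ and /o/, so it voices to [b]. /t/ is a voiceless stop between vowels /e/ and /i/, so it voices to [d]. /k/ is a voiceless stop between vowels /i/ and /e/, so it voices to [g]. → [xiiboedige].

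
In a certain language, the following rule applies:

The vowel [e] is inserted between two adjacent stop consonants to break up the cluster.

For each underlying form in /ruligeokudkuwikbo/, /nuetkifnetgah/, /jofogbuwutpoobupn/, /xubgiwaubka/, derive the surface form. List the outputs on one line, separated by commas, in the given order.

/ruligeokudkuwikbo/: /d/ and /k/ form a stop–stop cluster, so [e] is inserted between them. /k/ and /b/ form a stop–stop cluster, so [e] is inserted between them. → [ruligeokudekuwikebo].
/nuetkifnetgah/: /t/ and /k/ form a stop–stop cluster, so [e] is inserted between them. /t/ and /g/ form a stop–stop cluster, so [e] is inserted between them. → [nuetekifnetegah].
/jofogbuwutpoobupn/: /g/ and /b/ form a stop–stop cluster, so [e] is inserted between them. /t/ and /p/ form a stop–stop cluster, so [e] is inserted between them. → [jofogebuwutepoobupn].
/xubgiwaubka/: /b/ and /g/ form a stop–stop cluster, so [e] is inserted between them. /b/ and /k/ form a stop–stop cluster, so [e] is inserted between them. → [xubegiwaubeka].

ruligeokudekuwikebo, nuetekifnetegah, jofogebuwutepoobupn, xubegiwaubeka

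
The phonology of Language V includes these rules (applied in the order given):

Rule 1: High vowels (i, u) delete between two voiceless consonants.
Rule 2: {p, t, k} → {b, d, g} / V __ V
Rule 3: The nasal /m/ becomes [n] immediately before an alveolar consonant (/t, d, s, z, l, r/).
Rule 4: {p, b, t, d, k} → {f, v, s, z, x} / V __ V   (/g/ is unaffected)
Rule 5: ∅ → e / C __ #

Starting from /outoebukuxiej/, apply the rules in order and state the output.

ouzoevukxieje

Rule 1 (high vowel syncope): /u/ is a high vowel flanked by voiceless consonants /k/ and /x/, so it deletes. /outoebukuxiej/ → outoebukxiej.
Rule 2 (intervocalic voicing): /t/ is a voiceless stop between vowels /u/ and /o/, so it voices to [d]. /outoebukxiej/ → oudoebukxiej.
Rule 3 (nasal place assimilation): no segment meets the environment; /oudoebukxiej/ is unchanged.
Rule 4 (intervocalic spirantization): /d/ is a stop between vowels /u/ and /o/, so it spirantizes to the fricative [z]. /b/ is a stop between vowels /e/ and /u/, so it spirantizes to the fricative [v]. /oudoebukxiej/ → ouzoevukxiej.
Rule 5 (final e-epenthesis): the form ends in the consonant /j/, so [e] is inserted word-finally. /ouzoevukxiej/ → ouzoevukxieje.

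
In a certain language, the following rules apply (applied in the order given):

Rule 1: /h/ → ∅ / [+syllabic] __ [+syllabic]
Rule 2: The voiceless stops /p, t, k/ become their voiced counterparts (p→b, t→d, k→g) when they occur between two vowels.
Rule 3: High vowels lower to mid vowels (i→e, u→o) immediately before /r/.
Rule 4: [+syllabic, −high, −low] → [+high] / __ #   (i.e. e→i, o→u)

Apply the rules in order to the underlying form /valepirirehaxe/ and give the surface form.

valeberereaxi

Rule 1 (intervocalic h-deletion): /h/ occurs between vowels /e/ and /a/, so it deletes. /valepirirehaxe/ → valepirireaxe.
Rule 2 (intervocalic voicing): /p/ is a voiceless stop between vowels /e/ and /i/, so it voices to [b]. /valepirireaxe/ → valebirireaxe.
Rule 3 (pre-rhotic lowering): /i/ is a high vowel immediately before /r/, so it lowers to [e]. /i/ is a high vowel immediately before /r/, so it lowers to [e]. /valebirireaxe/ → valeberereaxe.
Rule 4 (final vowel raising): /e/ is a mid vowel in word-final position, so it raises to [i]. /valeberereaxe/ → valeberereaxi.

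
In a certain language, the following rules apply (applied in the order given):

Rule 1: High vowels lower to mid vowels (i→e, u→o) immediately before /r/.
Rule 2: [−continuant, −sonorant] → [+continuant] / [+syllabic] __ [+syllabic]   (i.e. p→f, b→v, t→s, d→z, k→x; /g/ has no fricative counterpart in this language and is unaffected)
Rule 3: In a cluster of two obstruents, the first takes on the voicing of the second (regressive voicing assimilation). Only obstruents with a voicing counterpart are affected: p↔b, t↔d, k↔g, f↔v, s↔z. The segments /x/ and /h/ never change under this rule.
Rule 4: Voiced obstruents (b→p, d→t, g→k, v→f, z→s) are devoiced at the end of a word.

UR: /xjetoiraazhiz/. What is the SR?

xjesoeraashis

Rule 1 (pre-rhotic lowering): /i/ is a high vowel immediately before /r/, so it lowers to [e]. /xjetoiraazhiz/ → xjetoeraazhiz.
Rule 2 (intervocalic spirantization): /t/ is a stop between vowels /e/ and /o/, so it spirantizes to the fricative [s]. /xjetoeraazhiz/ → xjesoeraazhiz.
Rule 3 (regressive voicing assimilation): /z/ precedes the voiceless obstruent /h/, so it devoices to [s] by assimilation. /xjesoeraazhiz/ → xjesoeraashiz.
Rule 4 (final devoicing): /z/ is a voiced obstruent in word-final position, so it devoices to [s]. /xjesoeraashiz/ → xjesoeraashis.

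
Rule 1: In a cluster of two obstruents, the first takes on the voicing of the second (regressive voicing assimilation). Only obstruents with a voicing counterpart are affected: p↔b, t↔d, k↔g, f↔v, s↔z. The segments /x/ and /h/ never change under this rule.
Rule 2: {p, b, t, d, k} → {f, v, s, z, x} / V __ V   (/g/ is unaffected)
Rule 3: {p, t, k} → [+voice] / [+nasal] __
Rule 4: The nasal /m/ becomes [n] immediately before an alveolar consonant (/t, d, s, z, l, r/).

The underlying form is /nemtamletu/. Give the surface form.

nendanlesu

Rule 1 (regressive voicing assimilation): no segment meets the environment; /nemtamletu/ is unchanged.
Rule 2 (intervocalic spirantization): /t/ is a stop between vowels /e/ and /u/, so it spirantizes to the fricative [s]. /nemtamletu/ → nemtamlesu.
Rule 3 (post-nasal voicing): /t/ is a voiceless stop immediately after the nasal /m/, so it voices to [d]. /nemtamlesu/ → nemdamlesu.
Rule 4 (nasal place assimilation): /m/ precedes the alveolar consonant /d/, so it assimilates in place to [n]. /m/ precedes the alveolar consonant /l/, so it assimilates in place to [n]. /nemdamlesu/ → nendanlesu.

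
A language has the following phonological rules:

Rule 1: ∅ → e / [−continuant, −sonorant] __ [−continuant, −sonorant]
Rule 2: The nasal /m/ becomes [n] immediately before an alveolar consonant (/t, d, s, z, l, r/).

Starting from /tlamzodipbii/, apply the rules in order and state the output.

Rule 1 (stop-cluster e-epenthesis): /p/ and /b/ form a stop–stop cluster, so [e] is inserted between them. /tlamzodipbii/ → tlamzodipebii.
Rule 2 (nasal place assimilation): /m/ precedes the alveolar consonant /z/, so it assimilates in place to [n]. /tlamzodipebii/ → tlanzodipebii.

tlanzodipebii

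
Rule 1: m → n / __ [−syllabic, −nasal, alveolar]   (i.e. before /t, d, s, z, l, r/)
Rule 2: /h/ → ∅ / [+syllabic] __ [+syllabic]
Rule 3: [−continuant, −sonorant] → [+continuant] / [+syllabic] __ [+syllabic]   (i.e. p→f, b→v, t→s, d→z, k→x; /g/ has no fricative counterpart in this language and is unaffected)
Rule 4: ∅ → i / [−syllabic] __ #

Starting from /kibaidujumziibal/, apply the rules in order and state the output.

kivaizujunziivali

Rule 1 (nasal place assimilation): /m/ precedes the alveolar consonant /z/, so it assimilates in place to [n]. /kibaidujumziibal/ → kibaidujunziibal.
Rule 2 (intervocalic h-deletion): no segment meets the environment; /kibaidujunziibal/ is unchanged.
Rule 3 (intervocalic spirantization): /b/ is a stop between vowels /i/ and /a/, so it spirantizes to the fricative [v]. /d/ is a stop between vowels /i/ and /u/, so it spirantizes to the fricative [z]. /b/ is a stop between vowels /i/ and /a/, so it spirantizes to the fricative [v]. /kibaidujunziibal/ → kivaizujunziival.
Rule 4 (final i-epenthesis): the form ends in the consonant /l/, so [i] is inserted word-finally. /kivaizujunziival/ → kivaizujunziivali.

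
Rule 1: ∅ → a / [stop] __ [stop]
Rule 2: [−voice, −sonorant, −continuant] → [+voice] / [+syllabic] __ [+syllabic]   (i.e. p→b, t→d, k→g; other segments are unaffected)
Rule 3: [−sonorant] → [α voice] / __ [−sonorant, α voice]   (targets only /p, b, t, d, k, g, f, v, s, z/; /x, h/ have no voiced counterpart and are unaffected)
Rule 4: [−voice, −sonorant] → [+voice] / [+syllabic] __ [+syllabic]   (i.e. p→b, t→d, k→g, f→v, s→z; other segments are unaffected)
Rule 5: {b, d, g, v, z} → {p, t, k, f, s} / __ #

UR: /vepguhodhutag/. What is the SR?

vebaguhothudak

Rule 1 (stop-cluster a-epenthesis): /p/ and /g/ form a stop–stop cluster, so [a] is inserted between them. /vepguhodhutag/ → vepaguhodhutag.
Rule 2 (intervocalic voicing): /p/ is a voiceless stop between vowels /e/ and /a/, so it voices to [b]. /t/ is a voiceless stop between vowels /u/ and /a/, so it voices to [d]. /vepaguhodhutag/ → vebaguhodhudag.
Rule 3 (regressive voicing assimilation): /d/ precedes the voiceless obstruent /h/, so it devoices to [t] by assimilation. /vebaguhodhudag/ → vebaguhothudag.
Rule 4 (intervocalic voicing): no segment meets the environment; /vebaguhothudag/ is unchanged.
Rule 5 (final devoicing): /g/ is a voiced obstruent in word-final position, so it devoices to [k]. /vebaguhothudag/ → vebaguhothudak.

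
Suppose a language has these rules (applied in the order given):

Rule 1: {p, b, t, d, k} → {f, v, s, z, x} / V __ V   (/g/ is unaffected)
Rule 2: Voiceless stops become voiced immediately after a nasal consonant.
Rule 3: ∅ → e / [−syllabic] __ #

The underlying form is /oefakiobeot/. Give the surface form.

oefaxioveote

Rule 1 (intervocalic spirantization): /k/ is a stop between vowels /a/ and /i/, so it spirantizes to the fricative [x]. /b/ is a stop between vowels /o/ and /e/, so it spirantizes to the fricative [v]. /oefakiobeot/ → oefaxioveot.
Rule 2 (post-nasal voicing): no segment meets the environment; /oefaxioveot/ is unchanged.
Rule 3 (final e-epenthesis): the form ends in the consonant /t/, so [e] is inserted word-finally. /oefaxioveot/ → oefaxioveote.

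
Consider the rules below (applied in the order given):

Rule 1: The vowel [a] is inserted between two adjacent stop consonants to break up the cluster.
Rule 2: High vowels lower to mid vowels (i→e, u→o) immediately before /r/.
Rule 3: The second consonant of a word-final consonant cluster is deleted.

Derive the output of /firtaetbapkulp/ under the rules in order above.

fertaetabapakul

Rule 1 (stop-cluster a-epenthesis): /t/ and /b/ form a stop–stop cluster, so [a] is inserted between them. /p/ and /k/ form a stop–stop cluster, so [a] is inserted between them. /firtaetbapkulp/ → firtaetabapakulp.
Rule 2 (pre-rhotic lowering): /i/ is a high vowel immediately before /r/, so it lowers to [e]. /firtaetabapakulp/ → fertaetabapakulp.
Rule 3 (final cluster simplification): /p/ is the second consonant of a word-final cluster /lp/, so it deletes. /fertaetabapakulp/ → fertaetabapakul.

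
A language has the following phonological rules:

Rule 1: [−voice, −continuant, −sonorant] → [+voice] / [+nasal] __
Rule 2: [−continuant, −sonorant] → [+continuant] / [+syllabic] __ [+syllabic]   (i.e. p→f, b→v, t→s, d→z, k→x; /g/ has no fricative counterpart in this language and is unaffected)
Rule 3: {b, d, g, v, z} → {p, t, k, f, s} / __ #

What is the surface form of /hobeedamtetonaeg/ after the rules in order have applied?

Rule 1 (post-nasal voicing): /t/ is a voiceless stop immediately after the nasal /m/, so it voices to [d]. /hobeedamtetonaeg/ → hobeedamdetonaeg.
Rule 2 (intervocalic spirantization): /b/ is a stop between vowels /o/ and /e/, so it spirantizes to the fricative [v]. /d/ is a stop between vowels /e/ and /a/, so it spirantizes to the fricative [z]. /t/ is a stop between vowels /e/ and /o/, so it spirantizes to the fricative [s]. /hobeedamdetonaeg/ → hoveezamdesonaeg.
Rule 3 (final devoicing): /g/ is a voiced obstruent in word-final position, so it devoices to [k]. /hoveezamdesonaeg/ → hoveezamdesonaek.

hoveezamdesonaek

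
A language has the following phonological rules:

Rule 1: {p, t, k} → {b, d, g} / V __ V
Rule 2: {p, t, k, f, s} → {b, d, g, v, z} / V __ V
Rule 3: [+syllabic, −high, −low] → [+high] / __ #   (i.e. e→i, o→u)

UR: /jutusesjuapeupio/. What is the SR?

Rule 1 (intervocalic voicing): /t/ is a voiceless stop between vowels /u/ and /u/, so it voices to [d]. /p/ is a voiceless stop between vowels /a/ and /e/, so it voices to [b]. /p/ is a voiceless stop between vowels /u/ and /i/, so it voices to [b]. /jutusesjuapeupio/ → judusesjuabeubio.
Rule 2 (intervocalic voicing): /s/ is a voiceless obstruent between vowels /u/ and /e/, so it voices to [z]. /judusesjuabeubio/ → juduzesjuabeubio.
Rule 3 (final vowel raising): /o/ is a mid vowel in word-final position, so it raises to [u]. /juduzesjuabeubio/ → juduzesjuabeubiu.

juduzesjuabeubiu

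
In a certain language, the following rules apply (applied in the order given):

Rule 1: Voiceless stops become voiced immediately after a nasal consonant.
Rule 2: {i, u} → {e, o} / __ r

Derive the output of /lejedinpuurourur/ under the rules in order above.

Rule 1 (post-nasal voicing): /p/ is a voiceless stop immediately after the nasal /n/, so it voices to [b]. /lejedinpuurourur/ → lejedinbuurourur.
Rule 2 (pre-rhotic lowering): /u/ is a high vowel immediately before /r/, so it lowers to [o]. /u/ is a high vowel immediately before /r/, so it lowers to [o]. /u/ is a high vowel immediately before /r/, so it lowers to [o]. /lejedinbuurourur/ → lejedinbuorooror.

lejedinbuorooror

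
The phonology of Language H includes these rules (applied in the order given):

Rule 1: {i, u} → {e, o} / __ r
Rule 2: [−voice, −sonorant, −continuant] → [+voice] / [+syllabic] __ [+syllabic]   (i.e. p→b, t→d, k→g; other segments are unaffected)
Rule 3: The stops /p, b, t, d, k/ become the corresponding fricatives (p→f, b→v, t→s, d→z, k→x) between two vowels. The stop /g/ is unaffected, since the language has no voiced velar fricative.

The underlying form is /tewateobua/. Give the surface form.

tewazeovua

Rule 1 (pre-rhotic lowering): no segment meets the environment; /tewateobua/ is unchanged.
Rule 2 (intervocalic voicing): /t/ is a voiceless stop between vowels /a/ and /e/, so it voices to [d]. /tewateobua/ → tewadeobua.
Rule 3 (intervocalic spirantization): /d/ is a stop between vowels /a/ and /e/, so it spirantizes to the fricative [z]. /b/ is a stop between vowels /o/ and /u/, so it spirantizes to the fricative [v]. /tewadeobua/ → tewazeovua.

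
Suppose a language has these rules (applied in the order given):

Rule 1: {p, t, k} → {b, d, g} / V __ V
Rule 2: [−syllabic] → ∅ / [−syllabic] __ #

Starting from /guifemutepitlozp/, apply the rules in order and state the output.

Rule 1 (intervocalic voicing): /t/ is a voiceless stop between vowels /u/ and /e/, so it voices to [d]. /p/ is a voiceless stop between vowels /e/ and /i/, so it voices to [b]. /guifemutepitlozp/ → guifemudebitlozp.
Rule 2 (final cluster simplification): /p/ is the second consonant of a word-final cluster /zp/, so it deletes. /guifemudebitlozp/ → guifemudebitloz.

guifemudebitloz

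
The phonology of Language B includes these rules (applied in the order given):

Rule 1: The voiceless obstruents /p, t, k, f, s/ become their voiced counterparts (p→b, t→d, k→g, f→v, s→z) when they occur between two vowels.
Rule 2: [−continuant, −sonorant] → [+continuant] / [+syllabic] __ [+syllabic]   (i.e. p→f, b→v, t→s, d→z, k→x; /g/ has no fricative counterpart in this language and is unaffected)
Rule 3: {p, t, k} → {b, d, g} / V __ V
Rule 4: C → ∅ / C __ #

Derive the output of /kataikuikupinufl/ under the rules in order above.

Rule 1 (intervocalic voicing): /t/ is a voiceless obstruent between vowels /a/ and /a/, so it voices to [d]. /k/ is a voiceless obstruent between vowels /i/ and /u/, so it voices to [g]. /k/ is a voiceless obstruent between vowels /i/ and /u/, so it voices to [g]. /p/ is a voiceless obstruent between vowels /u/ and /i/, so it voices to [b]. /kataikuikupinufl/ → kadaiguigubinufl.
Rule 2 (intervocalic spirantization): /d/ is a stop between vowels /a/ and /a/, so it spirantizes to the fricative [z]. /b/ is a stop between vowels /u/ and /i/, so it spirantizes to the fricative [v]. /kadaiguigubinufl/ → kazaiguiguvinufl.
Rule 3 (intervocalic voicing): no segment meets the environment; /kazaiguiguvinufl/ is unchanged.
Rule 4 (final cluster simplification): /l/ is the second consonant of a word-final cluster /fl/, so it deletes. /kazaiguiguvinufl/ → kazaiguiguvinuf.

kazaiguiguvinuf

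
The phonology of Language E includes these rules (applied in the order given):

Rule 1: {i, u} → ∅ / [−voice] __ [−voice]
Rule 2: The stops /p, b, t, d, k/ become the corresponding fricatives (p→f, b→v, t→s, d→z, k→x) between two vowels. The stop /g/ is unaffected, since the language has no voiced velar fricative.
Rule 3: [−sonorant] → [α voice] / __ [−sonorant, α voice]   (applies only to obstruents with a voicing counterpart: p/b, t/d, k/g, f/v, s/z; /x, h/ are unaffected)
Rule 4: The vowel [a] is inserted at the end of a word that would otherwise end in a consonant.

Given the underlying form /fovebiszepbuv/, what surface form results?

Rule 1 (high vowel syncope): no segment meets the environment; /fovebiszepbuv/ is unchanged.
Rule 2 (intervocalic spirantization): /b/ is a stop between vowels /e/ and /i/, so it spirantizes to the fricative [v]. /fovebiszepbuv/ → foveviszepbuv.
Rule 3 (regressive voicing assimilation): /s/ precedes the voiced obstruent /z/, so it voices to [z] by assimilation. /p/ precedes the voiced obstruent /b/, so it voices to [b] by assimilation. /foveviszepbuv/ → fovevizzebbuv.
Rule 4 (final a-epenthesis): the form ends in the consonant /v/, so [a] is inserted word-finally. /fovevizzebbuv/ → fovevizzebbuva.

fovevizzebbuva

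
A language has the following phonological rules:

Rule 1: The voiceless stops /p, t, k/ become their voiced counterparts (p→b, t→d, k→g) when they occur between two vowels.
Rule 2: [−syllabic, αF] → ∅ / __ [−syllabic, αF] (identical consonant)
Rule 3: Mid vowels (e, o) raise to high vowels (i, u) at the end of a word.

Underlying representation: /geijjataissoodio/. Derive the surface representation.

geijadaisoodiu

Rule 1 (intervocalic voicing): /t/ is a voiceless stop between vowels /a/ and /a/, so it voices to [d]. /geijjataissoodio/ → geijjadaissoodio.
Rule 2 (degemination): /jj/ is a geminate; the first /j/ deletes. /ss/ is a geminate; the first /s/ deletes. /geijjadaissoodio/ → geijadaisoodio.
Rule 3 (final vowel raising): /o/ is a mid vowel in word-final position, so it raises to [u]. /geijadaisoodio/ → geijadaisoodiu.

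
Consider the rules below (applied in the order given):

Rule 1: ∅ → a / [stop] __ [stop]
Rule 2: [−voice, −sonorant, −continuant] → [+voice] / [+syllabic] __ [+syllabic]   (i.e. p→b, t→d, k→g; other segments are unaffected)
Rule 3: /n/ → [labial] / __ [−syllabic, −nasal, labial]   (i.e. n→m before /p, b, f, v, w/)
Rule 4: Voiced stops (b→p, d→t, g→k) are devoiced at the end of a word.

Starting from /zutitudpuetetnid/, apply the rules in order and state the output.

Rule 1 (stop-cluster a-epenthesis): /d/ and /p/ form a stop–stop cluster, so [a] is inserted between them. /zutitudpuetetnid/ → zutitudapuetetnid.
Rule 2 (intervocalic voicing): /t/ is a voiceless stop between vowels /u/ and /i/, so it voices to [d]. /t/ is a voiceless stop between vowels /i/ and /u/, so it voices to [d]. /p/ is a voiceless stop between vowels /a/ and /u/, so it voices to [b]. /t/ is a voiceless stop between vowels /e/ and /e/, so it voices to [d]. /zutitudapuetetnid/ → zudidudabuedetnid.
Rule 3 (nasal place assimilation): no segment meets the environment; /zudidudabuedetnid/ is unchanged.
Rule 4 (final devoicing): /d/ is a voiced stop in word-final position, so it devoices to [t]. /zudidudabuedetnid/ → zudidudabuedetnit.

zudidudabuedetnit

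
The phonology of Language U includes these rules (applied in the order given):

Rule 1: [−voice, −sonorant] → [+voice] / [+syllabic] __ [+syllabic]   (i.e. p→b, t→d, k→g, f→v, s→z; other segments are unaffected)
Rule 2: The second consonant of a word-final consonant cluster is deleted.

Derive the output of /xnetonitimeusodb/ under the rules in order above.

xnedonidimeuzod

Rule 1 (intervocalic voicing): /t/ is a voiceless obstruent between vowels /e/ and /o/, so it voices to [d]. /t/ is a voiceless obstruent between vowels /i/ and /i/, so it voices to [d]. /s/ is a voiceless obstruent between vowels /u/ and /o/, so it voices to [z]. /xnetonitimeusodb/ → xnedonidimeuzodb.
Rule 2 (final cluster simplification): /b/ is the second consonant of a word-final cluster /db/, so it deletes. /xnedonidimeuzodb/ → xnedonidimeuzod.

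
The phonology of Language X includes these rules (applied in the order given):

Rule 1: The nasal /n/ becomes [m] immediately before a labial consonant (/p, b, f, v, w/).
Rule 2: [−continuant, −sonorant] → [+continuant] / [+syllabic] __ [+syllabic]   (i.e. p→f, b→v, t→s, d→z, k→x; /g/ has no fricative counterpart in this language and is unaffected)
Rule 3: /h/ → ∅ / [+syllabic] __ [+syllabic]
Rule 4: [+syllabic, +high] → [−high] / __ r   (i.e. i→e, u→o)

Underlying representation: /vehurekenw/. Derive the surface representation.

Rule 1 (nasal place assimilation): /n/ precedes the labial consonant /w/, so it assimilates in place to [m]. /vehurekenw/ → vehurekemw.
Rule 2 (intervocalic spirantization): /k/ is a stop between vowels /e/ and /e/, so it spirantizes to the fricative [x]. /vehurekemw/ → vehurexemw.
Rule 3 (intervocalic h-deletion): /h/ occurs between vowels /e/ and /u/, so it deletes. /vehurexemw/ → veurexemw.
Rule 4 (pre-rhotic lowering): /u/ is a high vowel immediately before /r/, so it lowers to [o]. /veurexemw/ → veorexemw.

veorexemw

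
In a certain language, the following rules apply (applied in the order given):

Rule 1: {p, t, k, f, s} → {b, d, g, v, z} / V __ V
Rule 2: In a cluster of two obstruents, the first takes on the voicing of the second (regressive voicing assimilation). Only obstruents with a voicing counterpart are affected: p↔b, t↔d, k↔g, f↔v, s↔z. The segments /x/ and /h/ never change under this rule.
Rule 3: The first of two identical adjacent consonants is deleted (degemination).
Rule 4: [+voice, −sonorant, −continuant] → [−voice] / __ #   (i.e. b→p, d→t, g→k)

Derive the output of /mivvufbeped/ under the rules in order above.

mivuvbebet

Rule 1 (intervocalic voicing): /p/ is a voiceless obstruent between vowels /e/ and /e/, so it voices to [b]. /mivvufbeped/ → mivvufbebed.
Rule 2 (regressive voicing assimilation): /f/ precedes the voiced obstruent /b/, so it voices to [v] by assimilation. /mivvufbebed/ → mivvuvbebed.
Rule 3 (degemination): /vv/ is a geminate; the first /v/ deletes. /mivvuvbebed/ → mivuvbebed.
Rule 4 (final devoicing): /d/ is a voiced stop in word-final position, so it devoices to [t]. /mivuvbebed/ → mivuvbebet.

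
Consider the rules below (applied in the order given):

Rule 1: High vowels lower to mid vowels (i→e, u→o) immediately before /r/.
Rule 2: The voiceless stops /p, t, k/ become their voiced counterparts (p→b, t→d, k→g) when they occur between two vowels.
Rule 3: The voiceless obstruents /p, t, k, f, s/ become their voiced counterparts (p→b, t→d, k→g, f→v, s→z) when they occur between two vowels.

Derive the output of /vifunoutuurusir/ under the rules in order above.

Rule 1 (pre-rhotic lowering): /u/ is a high vowel immediately before /r/, so it lowers to [o]. /i/ is a high vowel immediately before /r/, so it lowers to [e]. /vifunoutuurusir/ → vifunoutuoruser.
Rule 2 (intervocalic voicing): /t/ is a voiceless stop between vowels /u/ and /u/, so it voices to [d]. /vifunoutuoruser/ → vifunouduoruser.
Rule 3 (intervocalic voicing): /f/ is a voiceless obstruent between vowels /i/ and /u/, so it voices to [v]. /s/ is a voiceless obstruent between vowels /u/ and /e/, so it voices to [z]. /vifunouduoruser/ → vivunouduoruzer.

vivunouduoruzer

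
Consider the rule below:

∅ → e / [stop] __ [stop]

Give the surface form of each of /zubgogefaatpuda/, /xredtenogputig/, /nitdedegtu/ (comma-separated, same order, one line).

/zubgogefaatpuda/: /b/ and /g/ form a stop–stop cluster, so [e] is inserted between them. /t/ and /p/ form a stop–stop cluster, so [e] is inserted between them. → [zubegogefaatepuda].
/xredtenogputig/: /d/ and /t/ form a stop–stop cluster, so [e] is inserted between them. /g/ and /p/ form a stop–stop cluster, so [e] is inserted between them. → [xredetenogeputig].
/nitdedegtu/: /t/ and /d/ form a stop–stop cluster, so [e] is inserted between them. /g/ and /t/ form a stop–stop cluster, so [e] is inserted between them. → [nitededegetu].

zubegogefaatepuda, xredetenogeputig, nitededegetu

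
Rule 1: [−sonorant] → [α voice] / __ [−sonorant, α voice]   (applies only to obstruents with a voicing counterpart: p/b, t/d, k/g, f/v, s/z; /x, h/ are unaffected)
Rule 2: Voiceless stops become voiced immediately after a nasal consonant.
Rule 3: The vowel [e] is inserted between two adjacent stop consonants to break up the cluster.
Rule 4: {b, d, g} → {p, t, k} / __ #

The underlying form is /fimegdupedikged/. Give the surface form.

fimegedupedigeget

Rule 1 (regressive voicing assimilation): /k/ precedes the voiced obstruent /g/, so it voices to [g] by assimilation. /fimegdupedikged/ → fimegdupedigged.
Rule 2 (post-nasal voicing): no segment meets the environment; /fimegdupedigged/ is unchanged.
Rule 3 (stop-cluster e-epenthesis): /g/ and /d/ form a stop–stop cluster, so [e] is inserted between them. /g/ and /g/ form a stop–stop cluster, so [e] is inserted between them. /fimegdupedigged/ → fimegedupedigeged.
Rule 4 (final devoicing): /d/ is a voiced stop in word-final position, so it devoices to [t]. /fimegedupedigeged/ → fimegedupedigeget.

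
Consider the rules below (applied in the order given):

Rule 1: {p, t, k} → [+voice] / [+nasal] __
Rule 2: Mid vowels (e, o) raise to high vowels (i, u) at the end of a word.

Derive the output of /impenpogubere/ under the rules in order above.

Rule 1 (post-nasal voicing): /p/ is a voiceless stop immediately after the nasal /m/, so it voices to [b]. /p/ is a voiceless stop immediately after the nasal /n/, so it voices to [b]. /impenpogubere/ → imbenbogubere.
Rule 2 (final vowel raising): /e/ is a mid vowel in word-final position, so it raises to [i]. /imbenbogubere/ → imbenboguberi.

imbenboguberi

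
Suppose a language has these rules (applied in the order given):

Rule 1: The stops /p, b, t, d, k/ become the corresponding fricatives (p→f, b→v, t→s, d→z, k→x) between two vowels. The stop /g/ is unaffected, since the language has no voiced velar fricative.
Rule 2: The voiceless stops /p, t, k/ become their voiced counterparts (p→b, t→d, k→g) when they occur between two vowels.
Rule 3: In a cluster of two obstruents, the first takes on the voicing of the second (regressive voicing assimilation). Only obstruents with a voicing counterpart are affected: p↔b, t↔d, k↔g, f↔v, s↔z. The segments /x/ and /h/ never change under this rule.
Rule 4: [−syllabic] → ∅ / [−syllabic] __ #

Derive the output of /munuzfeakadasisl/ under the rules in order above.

Rule 1 (intervocalic spirantization): /k/ is a stop between vowels /a/ and /a/, so it spirantizes to the fricative [x]. /d/ is a stop between vowels /a/ and /a/, so it spirantizes to the fricative [z]. /munuzfeakadasisl/ → munuzfeaxazasisl.
Rule 2 (intervocalic voicing): no segment meets the environment; /munuzfeaxazasisl/ is unchanged.
Rule 3 (regressive voicing assimilation): /z/ precedes the voiceless obstruent /f/, so it devoices to [s] by assimilation. /munuzfeaxazasisl/ → munusfeaxazasisl.
Rule 4 (final cluster simplification): /l/ is the second consonant of a word-final cluster /sl/, so it deletes. /munusfeaxazasisl/ → munusfeaxazasis.

munusfeaxazasis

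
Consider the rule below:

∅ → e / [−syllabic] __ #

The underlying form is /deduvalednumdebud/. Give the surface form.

deduvalednumdebude

the form ends in the consonant /d/, so [e] is inserted word-finally.
Surface form: [deduvalednumdebude].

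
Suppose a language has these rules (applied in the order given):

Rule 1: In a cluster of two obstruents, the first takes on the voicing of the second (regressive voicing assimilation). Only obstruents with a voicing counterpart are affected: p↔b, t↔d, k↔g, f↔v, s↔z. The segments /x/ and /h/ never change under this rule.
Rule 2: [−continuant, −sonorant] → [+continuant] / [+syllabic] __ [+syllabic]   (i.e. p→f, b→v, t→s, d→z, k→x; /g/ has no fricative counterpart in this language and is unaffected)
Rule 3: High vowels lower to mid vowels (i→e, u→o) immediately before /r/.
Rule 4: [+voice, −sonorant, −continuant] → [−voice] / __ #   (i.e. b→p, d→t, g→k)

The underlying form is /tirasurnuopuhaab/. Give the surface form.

Rule 1 (regressive voicing assimilation): no segment meets the environment; /tirasurnuopuhaab/ is unchanged.
Rule 2 (intervocalic spirantization): /p/ is a stop between vowels /o/ and /u/, so it spirantizes to the fricative [f]. /tirasurnuopuhaab/ → tirasurnuofuhaab.
Rule 3 (pre-rhotic lowering): /i/ is a high vowel immediately before /r/, so it lowers to [e]. /u/ is a high vowel immediately before /r/, so it lowers to [o]. /tirasurnuofuhaab/ → terasornuofuhaab.
Rule 4 (final devoicing): /b/ is a voiced stop in word-final position, so it devoices to [p]. /terasornuofuhaab/ → terasornuofuhaap.

terasornuofuhaap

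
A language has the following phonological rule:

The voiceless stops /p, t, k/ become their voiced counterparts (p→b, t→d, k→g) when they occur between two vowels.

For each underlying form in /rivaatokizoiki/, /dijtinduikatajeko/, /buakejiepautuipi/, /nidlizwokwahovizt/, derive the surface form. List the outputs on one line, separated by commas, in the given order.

rivaadogizoigi, dijtinduigadajego, buagejiebauduibi, nidlizwokwahovizt

/rivaatokizoiki/: /t/ is a voiceless stop between vowels /a/ and /o/, so it voices to [d]. /k/ is a voiceless stop between vowels /o/ and /i/, so it voices to [g]. /k/ is a voiceless stop between vowels /i/ and /i/, so it voices to [g]. → [rivaadogizoigi].
/dijtinduikatajeko/: /k/ is a voiceless stop between vowels /i/ and /a/, so it voices to [g]. /t/ is a voiceless stop between vowels /a/ and /a/, so it voices to [d]. /k/ is a voiceless stop between vowels /e/ and /o/, so it voices to [g]. → [dijtinduigadajego].
/buakejiepautuipi/: /k/ is a voiceless stop between vowels /a/ and /e/, so it voices to [g]. /p/ is a voiceless stop between vowels /e/ and /a/, so it voices to [b]. /t/ is a voiceless stop between vowels /u/ and /u/, so it voices to [d]. /p/ is a voiceless stop between vowels /i/ and /i/, so it voices to [b]. → [buagejiebauduibi].
/nidlizwokwahovizt/: the rule's environment is not met; surfaces unchanged as [nidlizwokwahovizt].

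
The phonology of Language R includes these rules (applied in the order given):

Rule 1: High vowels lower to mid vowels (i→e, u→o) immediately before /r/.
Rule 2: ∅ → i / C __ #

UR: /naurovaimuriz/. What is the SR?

naorovaimorizi

Rule 1 (pre-rhotic lowering): /u/ is a high vowel immediately before /r/, so it lowers to [o]. /u/ is a high vowel immediately before /r/, so it lowers to [o]. /naurovaimuriz/ → naorovaimoriz.
Rule 2 (final i-epenthesis): the form ends in the consonant /z/, so [i] is inserted word-finally. /naorovaimoriz/ → naorovaimorizi.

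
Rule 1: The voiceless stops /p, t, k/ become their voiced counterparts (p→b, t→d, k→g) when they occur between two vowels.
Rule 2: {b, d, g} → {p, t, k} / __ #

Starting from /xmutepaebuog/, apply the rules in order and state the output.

xmudebaebuok

Rule 1 (intervocalic voicing): /t/ is a voiceless stop between vowels /u/ and /e/, so it voices to [d]. /p/ is a voiceless stop between vowels /e/ and /a/, so it voices to [b]. /xmutepaebuog/ → xmudebaebuog.
Rule 2 (final devoicing): /g/ is a voiced stop in word-final position, so it devoices to [k]. /xmudebaebuog/ → xmudebaebuok.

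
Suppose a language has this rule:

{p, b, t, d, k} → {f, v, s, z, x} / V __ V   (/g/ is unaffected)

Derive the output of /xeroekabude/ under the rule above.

/k/ is a stop between vowels /e/ and /a/, so it spirantizes to the fricative [x].
/b/ is a stop between vowels /a/ and /u/, so it spirantizes to the fricative [v].
/d/ is a stop between vowels /u/ and /e/, so it spirantizes to the fricative [z].
Surface form: [xeroexavuze].

xeroexavuze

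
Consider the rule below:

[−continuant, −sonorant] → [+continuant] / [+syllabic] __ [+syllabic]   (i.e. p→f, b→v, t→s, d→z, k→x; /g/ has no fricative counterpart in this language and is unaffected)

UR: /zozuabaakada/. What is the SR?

zozuavaaxaza

/b/ is a stop between vowels /a/ and /a/, so it spirantizes to the fricative [v].
/k/ is a stop between vowels /a/ and /a/, so it spirantizes to the fricative [x].
/d/ is a stop between vowels /a/ and /a/, so it spirantizes to the fricative [z].
Surface form: [zozuavaaxaza].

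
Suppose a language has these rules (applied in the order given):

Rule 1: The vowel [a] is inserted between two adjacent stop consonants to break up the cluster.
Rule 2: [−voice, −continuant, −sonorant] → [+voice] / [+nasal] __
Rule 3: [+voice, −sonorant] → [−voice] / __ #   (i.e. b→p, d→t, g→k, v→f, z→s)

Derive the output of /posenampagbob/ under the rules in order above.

Rule 1 (stop-cluster a-epenthesis): /g/ and /b/ form a stop–stop cluster, so [a] is inserted between them. /posenampagbob/ → posenampagabob.
Rule 2 (post-nasal voicing): /p/ is a voiceless stop immediately after the nasal /m/, so it voices to [b]. /posenampagabob/ → posenambagabob.
Rule 3 (final devoicing): /b/ is a voiced obstruent in word-final position, so it devoices to [p]. /posenambagabob/ → posenambagabop.

posenambagabop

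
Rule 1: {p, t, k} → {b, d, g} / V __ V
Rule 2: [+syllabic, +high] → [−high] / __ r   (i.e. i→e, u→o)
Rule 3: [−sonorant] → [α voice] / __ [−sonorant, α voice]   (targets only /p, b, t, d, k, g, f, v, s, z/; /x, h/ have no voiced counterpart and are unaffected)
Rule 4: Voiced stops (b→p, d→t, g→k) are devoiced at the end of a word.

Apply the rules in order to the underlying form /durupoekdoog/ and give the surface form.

Rule 1 (intervocalic voicing): /p/ is a voiceless stop between vowels /u/ and /o/, so it voices to [b]. /durupoekdoog/ → duruboekdoog.
Rule 2 (pre-rhotic lowering): /u/ is a high vowel immediately before /r/, so it lowers to [o]. /duruboekdoog/ → doruboekdoog.
Rule 3 (regressive voicing assimilation): /k/ precedes the voiced obstruent /d/, so it voices to [g] by assimilation. /doruboekdoog/ → doruboegdoog.
Rule 4 (final devoicing): /g/ is a voiced stop in word-final position, so it devoices to [k]. /doruboegdoog/ → doruboegdook.

doruboegdook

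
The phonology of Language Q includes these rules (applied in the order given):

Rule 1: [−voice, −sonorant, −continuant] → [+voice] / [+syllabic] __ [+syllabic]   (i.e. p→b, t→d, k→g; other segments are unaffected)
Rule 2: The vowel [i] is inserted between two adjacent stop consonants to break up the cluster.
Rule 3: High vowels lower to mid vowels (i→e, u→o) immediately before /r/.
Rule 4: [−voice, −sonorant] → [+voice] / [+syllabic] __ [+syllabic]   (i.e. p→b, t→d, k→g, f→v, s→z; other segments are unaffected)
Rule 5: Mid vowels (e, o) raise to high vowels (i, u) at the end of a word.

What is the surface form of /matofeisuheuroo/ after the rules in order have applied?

Rule 1 (intervocalic voicing): /t/ is a voiceless stop between vowels /a/ and /o/, so it voices to [d]. /matofeisuheuroo/ → madofeisuheuroo.
Rule 2 (stop-cluster i-epenthesis): no segment meets the environment; /madofeisuheuroo/ is unchanged.
Rule 3 (pre-rhotic lowering): /u/ is a high vowel immediately before /r/, so it lowers to [o]. /madofeisuheuroo/ → madofeisuheoroo.
Rule 4 (intervocalic voicing): /f/ is a voiceless obstruent between vowels /o/ and /e/, so it voices to [v]. /s/ is a voiceless obstruent between vowels /i/ and /u/, so it voices to [z]. /madofeisuheoroo/ → madoveizuheoroo.
Rule 5 (final vowel raising): /o/ is a mid vowel in word-final position, so it raises to [u]. /madoveizuheoroo/ → madoveizuheorou.

madoveizuheorou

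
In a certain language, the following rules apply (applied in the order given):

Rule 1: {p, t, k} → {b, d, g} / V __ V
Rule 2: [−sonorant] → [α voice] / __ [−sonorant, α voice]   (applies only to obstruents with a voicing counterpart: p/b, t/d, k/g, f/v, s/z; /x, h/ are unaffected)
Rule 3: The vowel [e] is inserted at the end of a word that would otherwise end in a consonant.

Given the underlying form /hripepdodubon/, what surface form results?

Rule 1 (intervocalic voicing): /p/ is a voiceless stop between vowels /i/ and /e/, so it voices to [b]. /hripepdodubon/ → hribepdodubon.
Rule 2 (regressive voicing assimilation): /p/ precedes the voiced obstruent /d/, so it voices to [b] by assimilation. /hribepdodubon/ → hribebdodubon.
Rule 3 (final e-epenthesis): the form ends in the consonant /n/, so [e] is inserted word-finally. /hribebdodubon/ → hribebdodubone.

hribebdodubone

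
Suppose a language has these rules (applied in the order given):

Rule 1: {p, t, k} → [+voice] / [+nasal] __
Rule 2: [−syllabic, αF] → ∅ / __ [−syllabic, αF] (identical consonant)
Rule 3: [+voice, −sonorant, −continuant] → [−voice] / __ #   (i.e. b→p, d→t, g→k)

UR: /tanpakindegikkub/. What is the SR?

tanbakindegikup

Rule 1 (post-nasal voicing): /p/ is a voiceless stop immediately after the nasal /n/, so it voices to [b]. /tanpakindegikkub/ → tanbakindegikkub.
Rule 2 (degemination): /kk/ is a geminate; the first /k/ deletes. /tanbakindegikkub/ → tanbakindegikub.
Rule 3 (final devoicing): /b/ is a voiced stop in word-final position, so it devoices to [p]. /tanbakindegikub/ → tanbakindegikup.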